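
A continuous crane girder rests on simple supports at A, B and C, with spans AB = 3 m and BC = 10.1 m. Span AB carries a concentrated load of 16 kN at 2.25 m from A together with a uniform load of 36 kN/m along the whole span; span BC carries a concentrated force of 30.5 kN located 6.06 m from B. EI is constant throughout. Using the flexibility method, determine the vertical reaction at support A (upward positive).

Take M_B as the redundant. Released structure: two simple spans AB and BC with a hinge at B.
Rotations at B on the released spans (each span's end-slope, ×1/EI):
  span AB: point load 16 at a = 2.25: Pab(L + a)/(6LEI) = 7.875/EI
  span AB: UDL 36: wL³/(24EI) = 40.5/EI
  span BC: point load 30.5 at a = 6.06: Pab(L + b)/(6LEI) = 174.2/EI
  relative rotation θ_0 = (48.38 + 174.2)/EI = 222.6/EI
A unit hogging moment at B produces rotation L₁/(3EI) + L₂/(3EI) = 4.367/EI.
Compatibility: M_B·(L₁+L₂)/(3EI) = θ_0, giving M_B = 50.98 kN·m (hogging).
Span AB, ΣM about A with M_B applied at B: R_B^{AB}·3 = 198 + 50.98, so R_B^{AB} = 82.99 kN and R_A = 124 − 82.99 = 41.01 kN.

R_A = 41.01 kN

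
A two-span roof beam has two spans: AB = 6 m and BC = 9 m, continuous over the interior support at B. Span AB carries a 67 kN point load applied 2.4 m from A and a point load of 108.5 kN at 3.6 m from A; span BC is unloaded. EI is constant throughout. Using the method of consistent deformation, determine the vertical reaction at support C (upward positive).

Insert a hinge at B; M_B is the redundant, and each span becomes simply supported.
Discontinuity in slope at B on the released structure — sum the simple-span end rotations:
  span AB: point load 67 at a = 2.4: Pab(L + a)/(6LEI) = 135.1/EI
  span AB: point load 108.5 at a = 3.6: Pab(L + a)/(6LEI) = 250/EI
  relative rotation θ_0 = (385.1 + 0)/EI = 385.1/EI
A unit hogging moment at B produces rotation L₁/(3EI) + L₂/(3EI) = 5/EI.
Compatibility: M_B·(L₁+L₂)/(3EI) = θ_0, giving M_B = 77.01 kN·m (hogging).
Span BC, ΣM about C: R_B^{BC}·9 = 0 + 77.01, so R_B^{BC} = 8.557 kN and R_C = 0 − 8.557 = -8.557 kN.

R_C = -8.557 kN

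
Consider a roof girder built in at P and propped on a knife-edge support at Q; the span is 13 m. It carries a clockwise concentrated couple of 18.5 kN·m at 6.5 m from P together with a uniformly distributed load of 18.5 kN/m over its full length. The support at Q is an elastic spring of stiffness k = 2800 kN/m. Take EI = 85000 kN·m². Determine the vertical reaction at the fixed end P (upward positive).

R_P = 152.4 kN

Release the roller at Q. Primary structure: cantilever fixed at P.
Deflection at Q on the released cantilever, summing each load's contribution:
  clockwise couple 18.5 at a = 6.5: M₀a(2L − a)/(2EI) = 1172/EI
  UDL 18.5: wL⁴/(8EI) = 66047/EI
  δ_0 = 67220/EI
Tip deflection under a unit load at Q: L³/(3EI) = 732.3/EI.
With EI = 85000 kN·m²: δ_0 = 0.79082 m and δ_{QQ} = 0.008616 m/kN.
Compatibility — the spring shortens by R_Q/k under the reaction it provides: δ_0 − R_Q·δ_{QQ} = R_Q/k. With 1/k = 0.000357 m/kN, R_Q = δ_0 / (δ_{QQ} + 1/k) = 0.79082 / (0.008616 + 0.000357) = 88.14 kN.
Vertical equilibrium: R_P = ΣP − R_Q = 240.5 − 88.14 = 152.4 kN.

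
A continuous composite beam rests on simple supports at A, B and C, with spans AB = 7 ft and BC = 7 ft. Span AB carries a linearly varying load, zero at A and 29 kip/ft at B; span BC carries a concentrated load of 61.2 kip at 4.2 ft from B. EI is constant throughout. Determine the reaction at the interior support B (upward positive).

R_B = 116 kip

Insert a hinge at B; M_B is the redundant, and each span becomes simply supported.
Discontinuity in slope at B on the released structure — sum the simple-span end rotations:
  span AB: triangular load, peak 29: w₀L³/(45EI) = 221/EI
  span BC: point load 61.2 at a = 4.2: Pab(L + b)/(6LEI) = 167.9/EI
  relative rotation θ_0 = (221 + 167.9)/EI = 389/EI
A unit hogging moment at B produces rotation L₁/(3EI) + L₂/(3EI) = 4.667/EI.
Compatibility: M_B·(L₁+L₂)/(3EI) = θ_0, giving M_B = 83.35 kip·ft (hogging).
Span AB, ΣM about A with M_B applied at B: R_B^{AB}·7 = 473.7 + 83.35, so R_B^{AB} = 79.57 kip and R_A = 101.5 − 79.57 = 21.93 kip.
Span BC, ΣM about C: R_B^{BC}·7 = 171.4 + 83.35, so R_B^{BC} = 36.39 kip and R_C = 61.2 − 36.39 = 24.81 kip.
R_B = 79.57 + 36.39 = 116 kip.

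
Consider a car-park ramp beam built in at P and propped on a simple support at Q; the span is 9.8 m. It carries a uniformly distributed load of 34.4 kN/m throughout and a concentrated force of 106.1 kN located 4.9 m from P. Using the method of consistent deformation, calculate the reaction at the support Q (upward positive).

Choose R_Q as the redundant. The primary structure is the cantilever fixed at P.
Downward deflection at the released point Q due to the loads:
  UDL 34.4: wL⁴/(8EI) = 39662/EI
  point load 106.1 at a = 4.9: Pa²(3L − a)/(6EI) = 10402/EI
  δ_0 = 50064/EI
Tip deflection under a unit load at Q: L³/(3EI) = 313.7/EI.
The prop prevents deflection at Q: R_Q = δ_0/δ_{QQ} = 50064/313.7 = 159.6 kN.

R_Q = 159.6 kN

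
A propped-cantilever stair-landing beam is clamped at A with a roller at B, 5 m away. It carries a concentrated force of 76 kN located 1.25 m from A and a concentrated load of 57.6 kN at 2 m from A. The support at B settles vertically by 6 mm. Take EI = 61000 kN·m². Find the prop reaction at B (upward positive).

R_B = 9.728 kN

Take the reaction at B as the redundant and release it; the primary structure is a cantilever fixed at A.
Downward deflection at the released point B due to the loads:
  point load 76 at a = 1.25: Pa²(3L − a)/(6EI) = 272.1/EI
  point load 57.6 at a = 2: Pa²(3L − a)/(6EI) = 499.2/EI
  δ_0 = 771.3/EI
Tip deflection under a unit load at B: L³/(3EI) = 41.67/EI.
With EI = 61000 kN·m²: δ_0 = 0.012645 m and δ_{BB} = 0.000683 m/kN.
Compatibility — the beam at B must follow the support down by 0.006 m: δ_0 − R_B·δ_{BB} = 0.006, so R_B = (0.012645 − 0.006)/0.000683 = 9.728 kN.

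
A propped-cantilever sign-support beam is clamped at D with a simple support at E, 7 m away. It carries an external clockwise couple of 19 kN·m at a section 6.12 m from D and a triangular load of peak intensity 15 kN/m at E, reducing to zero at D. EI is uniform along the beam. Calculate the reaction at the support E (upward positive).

R_E = 32.88 kN

Choose R_E as the redundant. The primary structure is the cantilever fixed at D.
Free-end deflection of the primary structure under the applied loading (downward +):
  clockwise couple 19 at a = 6.12: M₀a(2L − a)/(2EI) = 458.1/EI
  triangular load, peak 15 at the free end: 11w₀L⁴/(120EI) = 3301/EI
  δ_0 = 3760/EI
Tip deflection under a unit load at E: L³/(3EI) = 114.3/EI.
The prop prevents deflection at E: R_E = δ_0/δ_{EE} = 3760/114.3 = 32.88 kN.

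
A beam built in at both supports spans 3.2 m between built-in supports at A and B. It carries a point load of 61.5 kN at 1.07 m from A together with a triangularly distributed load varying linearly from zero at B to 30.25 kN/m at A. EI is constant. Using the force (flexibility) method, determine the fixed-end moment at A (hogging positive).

M_A = 44.64 kN·m

Release both end moments; the primary structure is a simply-supported span AB with redundants M_A and M_B.
End rotations of the released simple span under the applied load (×1/EI):
  at A: point load 61.5 at a = 1.07: Pab(L + b)/(6LEI) = 38.91/EI
  at B: point load 61.5 at a = 1.07: Pab(L + a)/(6LEI) = 31.17/EI
  at A: triangular load, peak 30.25: w₀L³/(45EI) = 22.03/EI
  at B: triangular load, peak 30.25: 7w₀L³/(360EI) = 19.27/EI
  θ_A0 = 60.94/EI,  θ_B0 = 50.45/EI
Flexibility coefficients: a unit moment at one end gives L/(3EI) there and L/(6EI) at the far end, so f₁₁ = f₂₂ = 1.067/EI and f₁₂ = f₂₁ = 0.5333/EI.
Compatibility — zero rotation at each built-in end:
  1.067 M_A + 0.5333 M_B = 60.94
  0.5333 M_A + 1.067 M_B = 50.45
Solving the pair gives M_A = 44.64 kN·m and M_B = 24.97 kN·m (hogging).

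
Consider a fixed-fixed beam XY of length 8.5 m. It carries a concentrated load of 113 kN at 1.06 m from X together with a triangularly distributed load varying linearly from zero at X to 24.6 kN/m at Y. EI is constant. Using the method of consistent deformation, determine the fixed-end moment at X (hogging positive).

Release both end moments; the primary structure is a simply-supported span XY with redundants M_X and M_Y.
On the primary (simply-supported) span, the end slopes from the loading are:
  at X: point load 113 at a = 1.06: Pab(L + b)/(6LEI) = 278.5/EI
  at Y: point load 113 at a = 1.06: Pab(L + a)/(6LEI) = 167/EI
  at X: triangular load, peak 24.6: 7w₀L³/(360EI) = 293.8/EI
  at Y: triangular load, peak 24.6: w₀L³/(45EI) = 335.7/EI
  θ_X0 = 572.3/EI,  θ_Y0 = 502.8/EI
Flexibility coefficients: a unit moment at one end gives L/(3EI) there and L/(6EI) at the far end, so f₁₁ = f₂₂ = 2.833/EI and f₁₂ = f₂₁ = 1.417/EI.
Compatibility — zero rotation at each built-in end:
  2.833 M_X + 1.417 M_Y = 572.3
  1.417 M_X + 2.833 M_Y = 502.8
Solving the pair gives M_X = 151 kN·m and M_Y = 101.9 kN·m (hogging).

M_X = 151 kN·m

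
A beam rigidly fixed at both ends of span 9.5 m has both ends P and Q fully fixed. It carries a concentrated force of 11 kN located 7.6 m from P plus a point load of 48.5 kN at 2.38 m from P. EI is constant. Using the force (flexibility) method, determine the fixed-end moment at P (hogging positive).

Release both end moments; the primary structure is a simply-supported span PQ with redundants M_P and M_Q.
Simple-span end rotations at P and Q under the given loads:
  at P: point load 11 at a = 7.6: Pab(L + b)/(6LEI) = 31.77/EI
  at Q: point load 11 at a = 7.6: Pab(L + a)/(6LEI) = 47.65/EI
  at P: point load 48.5 at a = 2.38: Pab(L + b)/(6LEI) = 239.6/EI
  at Q: point load 48.5 at a = 2.38: Pab(L + a)/(6LEI) = 171.3/EI
  θ_P0 = 271.4/EI,  θ_Q0 = 218.9/EI
Flexibility coefficients: a unit moment at one end gives L/(3EI) there and L/(6EI) at the far end, so f₁₁ = f₂₂ = 3.167/EI and f₁₂ = f₂₁ = 1.583/EI.
Compatibility — zero rotation at each built-in end:
  3.167 M_P + 1.583 M_Q = 271.4
  1.583 M_P + 3.167 M_Q = 218.9
Solving the pair gives M_P = 68.18 kN·m and M_Q = 35.05 kN·m (hogging).

M_P = 68.18 kN·m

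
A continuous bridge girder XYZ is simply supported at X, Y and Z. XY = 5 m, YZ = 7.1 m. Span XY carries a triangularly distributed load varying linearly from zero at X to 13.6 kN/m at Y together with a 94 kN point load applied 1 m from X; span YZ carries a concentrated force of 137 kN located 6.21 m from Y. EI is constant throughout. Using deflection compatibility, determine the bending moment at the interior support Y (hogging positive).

Release continuity at Y by inserting a hinge; the redundant is the internal moment M_Y. The primary structure is two simply-supported spans XY and YZ.
Rotations at Y on the released spans (each span's end-slope, ×1/EI):
  span XY: triangular load, peak 13.6: w₀L³/(45EI) = 37.78/EI
  span XY: point load 94 at a = 1: Pab(L + a)/(6LEI) = 75.2/EI
  span YZ: point load 137 at a = 6.21: Pab(L + b)/(6LEI) = 142/EI
  relative rotation θ_0 = (113 + 142)/EI = 255/EI
A unit hogging moment at Y produces rotation L₁/(3EI) + L₂/(3EI) = 4.033/EI.
Slope continuity at Y: θ_0 = M_Y·4.033/EI, so M_Y = 255/4.033 = 63.22 kN·m (hogging).

M_Y = 63.22 kN·m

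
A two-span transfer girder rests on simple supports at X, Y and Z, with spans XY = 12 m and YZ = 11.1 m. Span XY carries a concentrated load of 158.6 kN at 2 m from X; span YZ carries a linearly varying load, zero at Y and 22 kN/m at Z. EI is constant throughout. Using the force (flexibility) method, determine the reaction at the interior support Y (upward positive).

Take M_Y as the redundant. Released structure: two simple spans XY and YZ with a hinge at Y.
Rotations at Y on the released spans (each span's end-slope, ×1/EI):
  span XY: point load 158.6 at a = 2: Pab(L + a)/(6LEI) = 616.8/EI
  span YZ: triangular load, peak 22: 7w₀L³/(360EI) = 585/EI
  relative rotation θ_0 = (616.8 + 585)/EI = 1202/EI
A unit hogging moment at Y produces rotation L₁/(3EI) + L₂/(3EI) = 7.7/EI.
Compatibility: M_Y·(L₁+L₂)/(3EI) = θ_0, giving M_Y = 156.1 kN·m (hogging).
Span XY, ΣM about X with M_Y applied at Y: R_Y^{XY}·12 = 317.2 + 156.1, so R_Y^{XY} = 39.44 kN and R_X = 158.6 − 39.44 = 119.2 kN.
Span YZ, ΣM about Z: R_Y^{YZ}·11.1 = 451.8 + 156.1, so R_Y^{YZ} = 54.76 kN and R_Z = 122.1 − 54.76 = 67.34 kN.
R_Y = 39.44 + 54.76 = 94.2 kN.

R_Y = 94.2 kN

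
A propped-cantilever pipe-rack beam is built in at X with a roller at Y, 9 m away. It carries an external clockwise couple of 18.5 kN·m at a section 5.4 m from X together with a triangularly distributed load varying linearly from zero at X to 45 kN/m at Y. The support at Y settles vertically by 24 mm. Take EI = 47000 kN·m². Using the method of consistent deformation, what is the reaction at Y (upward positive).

Choose R_Y as the redundant. The primary structure is the cantilever fixed at X.
Primary-structure tip deflection at Y by superposition:
  clockwise couple 18.5 at a = 5.4: M₀a(2L − a)/(2EI) = 629.4/EI
  triangular load, peak 45 at the free end: 11w₀L⁴/(120EI) = 27064/EI
  δ_0 = 27693/EI
Tip deflection under a unit load at Y: L³/(3EI) = 243/EI.
With EI = 47000 kN·m²: δ_0 = 0.58922 m and δ_{YY} = 0.00517 m/kN.
Compatibility — the beam at Y must follow the support down by 0.024 m: δ_0 − R_Y·δ_{YY} = 0.024, so R_Y = (0.58922 − 0.024)/0.00517 = 109.3 kN.

R_Y = 109.3 kN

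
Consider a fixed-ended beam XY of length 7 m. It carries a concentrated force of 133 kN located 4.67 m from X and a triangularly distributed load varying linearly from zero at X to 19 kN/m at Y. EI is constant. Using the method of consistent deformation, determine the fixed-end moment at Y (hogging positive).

M_Y = 184.5 kN·m

Take the two fixed-end moments M_X, M_Y as redundants; the released structure is the simple span XY.
End rotations of the released simple span under the applied load (×1/EI):
  at X: point load 133 at a = 4.67: Pab(L + b)/(6LEI) = 321.5/EI
  at Y: point load 133 at a = 4.67: Pab(L + a)/(6LEI) = 402.1/EI
  at X: triangular load, peak 19: 7w₀L³/(360EI) = 126.7/EI
  at Y: triangular load, peak 19: w₀L³/(45EI) = 144.8/EI
  θ_X0 = 448.2/EI,  θ_Y0 = 546.9/EI
Flexibility coefficients: a unit moment at one end gives L/(3EI) there and L/(6EI) at the far end, so f₁₁ = f₂₂ = 2.333/EI and f₁₂ = f₂₁ = 1.167/EI.
Compatibility — zero rotation at each built-in end:
  2.333 M_X + 1.167 M_Y = 448.2
  1.167 M_X + 2.333 M_Y = 546.9
Solving the pair gives M_X = 99.85 kN·m and M_Y = 184.5 kN·m (hogging).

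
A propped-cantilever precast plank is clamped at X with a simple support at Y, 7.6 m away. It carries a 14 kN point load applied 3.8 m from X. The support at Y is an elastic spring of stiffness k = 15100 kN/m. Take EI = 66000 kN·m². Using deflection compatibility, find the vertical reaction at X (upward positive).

R_X = 9.752 kN

Take the reaction at Y as the redundant and release it; the primary structure is a cantilever fixed at X.
Primary-structure tip deflection at Y by superposition:
  point load 14 at a = 3.8: Pa²(3L − a)/(6EI) = 640.2/EI
Tip deflection under a unit load at Y: L³/(3EI) = 146.3/EI.
With EI = 66000 kN·m²: δ_0 = 0.0097 m and δ_{YY} = 0.002217 m/kN.
Compatibility — the spring shortens by R_Y/k under the reaction it provides: δ_0 − R_Y·δ_{YY} = R_Y/k. With 1/k = 0.000066 m/kN, R_Y = δ_0 / (δ_{YY} + 1/k) = 0.0097 / (0.002217 + 0.000066) = 4.248 kN.
Vertical equilibrium: R_X = ΣP − R_Y = 14 − 4.248 = 9.752 kN.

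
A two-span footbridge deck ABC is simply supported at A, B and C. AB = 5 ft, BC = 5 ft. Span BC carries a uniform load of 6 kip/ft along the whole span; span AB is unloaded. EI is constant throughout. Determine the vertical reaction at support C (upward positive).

Insert a hinge at B; M_B is the redundant, and each span becomes simply supported.
Rotations at B on the released spans (each span's end-slope, ×1/EI):
  span BC: UDL 6: wL³/(24EI) = 31.25/EI
  relative rotation θ_0 = (0 + 31.25)/EI = 31.25/EI
A unit hogging moment at B produces rotation L₁/(3EI) + L₂/(3EI) = 3.333/EI.
Compatibility: M_B·(L₁+L₂)/(3EI) = θ_0, giving M_B = 9.375 kip·ft (hogging).
Span BC, ΣM about C: R_B^{BC}·5 = 75 + 9.375, so R_B^{BC} = 16.88 kip and R_C = 30 − 16.88 = 13.12 kip.

R_C = 13.12 kip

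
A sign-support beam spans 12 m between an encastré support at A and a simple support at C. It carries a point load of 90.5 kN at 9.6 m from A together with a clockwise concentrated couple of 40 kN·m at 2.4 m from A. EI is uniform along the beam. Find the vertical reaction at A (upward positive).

Take the reaction at C as the redundant and release it; the primary structure is a cantilever fixed at A.
Deflection at C on the released cantilever, summing each load's contribution:
  point load 90.5 at a = 9.6: Pa²(3L − a)/(6EI) = 36698/EI
  clockwise couple 40 at a = 2.4: M₀a(2L − a)/(2EI) = 1037/EI
  δ_0 = 37735/EI
Flexibility coefficient — unit upward force at C: δ_{CC} = L³/(3EI) = 576/EI.
The prop prevents deflection at C: R_C = δ_0/δ_{CC} = 37735/576 = 65.51 kN.
Vertical equilibrium: R_A = ΣP − R_C = 90.5 − 65.51 = 24.99 kN.

R_A = 24.99 kN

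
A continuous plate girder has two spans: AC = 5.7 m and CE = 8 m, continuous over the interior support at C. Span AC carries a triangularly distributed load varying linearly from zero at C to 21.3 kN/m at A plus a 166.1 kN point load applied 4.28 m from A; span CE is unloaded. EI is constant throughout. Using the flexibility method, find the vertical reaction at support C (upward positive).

Insert a hinge at C; M_C is the redundant, and each span becomes simply supported.
Rotations at C on the released spans (each span's end-slope, ×1/EI):
  span AC: triangular load, peak 21.3: 7w₀L³/(360EI) = 76.7/EI
  span AC: point load 166.1 at a = 4.28: Pab(L + a)/(6LEI) = 294.6/EI
  relative rotation θ_0 = (371.3 + 0)/EI = 371.3/EI
A unit hogging moment at C produces rotation L₁/(3EI) + L₂/(3EI) = 4.567/EI.
Compatibility: M_C·(L₁+L₂)/(3EI) = θ_0, giving M_C = 81.3 kN·m (hogging).
Span AC, ΣM about A with M_C applied at C: R_C^{AC}·5.7 = 826.2 + 81.3, so R_C^{AC} = 159.2 kN and R_A = 226.8 − 159.2 = 67.59 kN.
Span CE, ΣM about E: R_C^{CE}·8 = 0 + 81.3, so R_C^{CE} = 10.16 kN and R_E = 0 − 10.16 = -10.16 kN.
R_C = 159.2 + 10.16 = 169.4 kN.

R_C = 169.4 kN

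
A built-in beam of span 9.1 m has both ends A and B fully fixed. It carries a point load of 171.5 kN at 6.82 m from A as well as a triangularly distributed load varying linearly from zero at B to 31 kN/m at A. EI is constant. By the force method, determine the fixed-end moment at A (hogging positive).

M_A = 201.8 kN·m

Take the two fixed-end moments M_A, M_B as redundants; the released structure is the simple span AB.
On the primary (simply-supported) span, the end slopes from the loading are:
  at A: point load 171.5 at a = 6.82: Pab(L + b)/(6LEI) = 555.8/EI
  at B: point load 171.5 at a = 6.82: Pab(L + a)/(6LEI) = 777.6/EI
  at A: triangular load, peak 31: w₀L³/(45EI) = 519.1/EI
  at B: triangular load, peak 31: 7w₀L³/(360EI) = 454.2/EI
  θ_A0 = 1075/EI,  θ_B0 = 1232/EI
Flexibility coefficients: a unit moment at one end gives L/(3EI) there and L/(6EI) at the far end, so f₁₁ = f₂₂ = 3.033/EI and f₁₂ = f₂₁ = 1.517/EI.
Compatibility — zero rotation at each built-in end:
  3.033 M_A + 1.517 M_B = 1075
  1.517 M_A + 3.033 M_B = 1232
Solving the pair gives M_A = 201.8 kN·m and M_B = 305.2 kN·m (hogging).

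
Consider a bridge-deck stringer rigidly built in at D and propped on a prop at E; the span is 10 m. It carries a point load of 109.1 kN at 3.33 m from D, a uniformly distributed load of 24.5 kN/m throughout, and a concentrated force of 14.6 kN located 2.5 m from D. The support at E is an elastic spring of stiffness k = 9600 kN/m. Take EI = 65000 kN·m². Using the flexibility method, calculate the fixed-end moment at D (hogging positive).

Remove the prop at E; the released (primary) structure is a cantilever built in at D.
Free-end deflection of the primary structure under the applied loading (downward +):
  point load 109.1 at a = 3.33: Pa²(3L − a)/(6EI) = 5378/EI
  UDL 24.5: wL⁴/(8EI) = 30625/EI
  point load 14.6 at a = 2.5: Pa²(3L − a)/(6EI) = 418.2/EI
  δ_0 = 36421/EI
Tip deflection under a unit load at E: L³/(3EI) = 333.3/EI.
With EI = 65000 kN·m²: δ_0 = 0.56032 m and δ_{EE} = 0.005128 m/kN.
Compatibility — the spring shortens by R_E/k under the reaction it provides: δ_0 − R_E·δ_{EE} = R_E/k. With 1/k = 0.000104 m/kN, R_E = δ_0 / (δ_{EE} + 1/k) = 0.56032 / (0.005128 + 0.000104) = 107.1 kN.
Moment equilibrium about D: M_D = Σ(load moments about D) − R_E·L = 1625 − 107.1×10 = 553.9 kN·m.

M_D = 553.9 kN·m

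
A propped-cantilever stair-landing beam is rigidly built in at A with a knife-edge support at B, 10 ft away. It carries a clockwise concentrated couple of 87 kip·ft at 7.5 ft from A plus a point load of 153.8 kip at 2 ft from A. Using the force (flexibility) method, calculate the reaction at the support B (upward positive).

Release the roller at B. Primary structure: cantilever fixed at A.
Deflection at B on the released cantilever, summing each load's contribution:
  clockwise couple 87 at a = 7.5: M₀a(2L − a)/(2EI) = 4078/EI
  point load 153.8 at a = 2: Pa²(3L − a)/(6EI) = 2871/EI
  δ_0 = 6949/EI
Tip deflection under a unit load at B: L³/(3EI) = 333.3/EI.
Compatibility at B: δ_0 − R_B·δ_{BB} = 0, so R_B = 6949/333.3 = 20.85 kip.

R_B = 20.85 kip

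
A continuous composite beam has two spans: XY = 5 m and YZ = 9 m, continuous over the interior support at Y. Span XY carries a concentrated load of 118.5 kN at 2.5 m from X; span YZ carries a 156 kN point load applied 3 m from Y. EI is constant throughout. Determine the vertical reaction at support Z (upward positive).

Insert a hinge at Y; M_Y is the redundant, and each span becomes simply supported.
End slopes at the hinge Y, treating each span as simply supported:
  span XY: point load 118.5 at a = 2.5: Pab(L + a)/(6LEI) = 185.2/EI
  span YZ: point load 156 at a = 3: Pab(L + b)/(6LEI) = 780/EI
  relative rotation θ_0 = (185.2 + 780)/EI = 965.2/EI
A unit hogging moment at Y produces rotation L₁/(3EI) + L₂/(3EI) = 4.667/EI.
Compatibility: M_Y·(L₁+L₂)/(3EI) = θ_0, giving M_Y = 206.8 kN·m (hogging).
Span YZ, ΣM about Z: R_Y^{YZ}·9 = 936 + 206.8, so R_Y^{YZ} = 127 kN and R_Z = 156 − 127 = 29.02 kN.

R_Z = 29.02 kN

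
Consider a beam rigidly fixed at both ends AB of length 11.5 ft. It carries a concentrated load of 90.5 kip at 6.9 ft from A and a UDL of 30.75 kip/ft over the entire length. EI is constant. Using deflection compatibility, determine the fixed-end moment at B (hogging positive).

M_B = 488.8 kip·ft

Take the two fixed-end moments M_A, M_B as redundants; the released structure is the simple span AB.
Simple-span end rotations at A and B under the given loads:
  at A: point load 90.5 at a = 6.9: Pab(L + b)/(6LEI) = 670.2/EI
  at B: point load 90.5 at a = 6.9: Pab(L + a)/(6LEI) = 766/EI
  at A: UDL 30.75: wL³/(24EI) = 1949/EI
  at B: UDL 30.75: wL³/(24EI) = 1949/EI
  θ_A0 = 2619/EI,  θ_B0 = 2715/EI
Flexibility coefficients: a unit moment at one end gives L/(3EI) there and L/(6EI) at the far end, so f₁₁ = f₂₂ = 3.833/EI and f₁₂ = f₂₁ = 1.917/EI.
Compatibility — zero rotation at each built-in end:
  3.833 M_A + 1.917 M_B = 2619
  1.917 M_A + 3.833 M_B = 2715
Solving the pair gives M_A = 438.8 kip·ft and M_B = 488.8 kip·ft (hogging).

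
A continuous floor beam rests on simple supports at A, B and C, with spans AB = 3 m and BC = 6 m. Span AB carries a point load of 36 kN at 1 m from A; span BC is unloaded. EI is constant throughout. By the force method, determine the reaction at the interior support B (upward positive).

Release continuity at B by inserting a hinge; the redundant is the internal moment M_B. The primary structure is two simply-supported spans AB and BC.
Rotations at B on the released spans (each span's end-slope, ×1/EI):
  span AB: point load 36 at a = 1: Pab(L + a)/(6LEI) = 16/EI
  relative rotation θ_0 = (16 + 0)/EI = 16/EI
A unit hogging moment at B produces rotation L₁/(3EI) + L₂/(3EI) = 3/EI.
Compatibility: M_B·(L₁+L₂)/(3EI) = θ_0, giving M_B = 5.333 kN·m (hogging).
Span AB, ΣM about A with M_B applied at B: R_B^{AB}·3 = 36 + 5.333, so R_B^{AB} = 13.78 kN and R_A = 36 − 13.78 = 22.22 kN.
Span BC, ΣM about C: R_B^{BC}·6 = 0 + 5.333, so R_B^{BC} = 0.8889 kN and R_C = 0 − 0.8889 = -0.8889 kN.
R_B = 13.78 + 0.8889 = 14.67 kN.

R_B = 14.67 kN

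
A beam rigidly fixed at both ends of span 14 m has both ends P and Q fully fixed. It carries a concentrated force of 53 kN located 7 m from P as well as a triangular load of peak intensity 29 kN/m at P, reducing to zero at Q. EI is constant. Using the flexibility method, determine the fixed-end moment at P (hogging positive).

M_P = 376.9 kN·m

Take the two fixed-end moments M_P, M_Q as redundants; the released structure is the simple span PQ.
Simple-span end rotations at P and Q under the given loads:
  at P: point load 53 at a = 7: Pab(L + b)/(6LEI) = 649.2/EI
  at Q: point load 53 at a = 7: Pab(L + a)/(6LEI) = 649.2/EI
  at P: triangular load, peak 29: w₀L³/(45EI) = 1768/EI
  at Q: triangular load, peak 29: 7w₀L³/(360EI) = 1547/EI
  θ_P0 = 2418/EI,  θ_Q0 = 2197/EI
Flexibility coefficients: a unit moment at one end gives L/(3EI) there and L/(6EI) at the far end, so f₁₁ = f₂₂ = 4.667/EI and f₁₂ = f₂₁ = 2.333/EI.
Compatibility — zero rotation at each built-in end:
  4.667 M_P + 2.333 M_Q = 2418
  2.333 M_P + 4.667 M_Q = 2197
Solving the pair gives M_P = 376.9 kN·m and M_Q = 282.2 kN·m (hogging).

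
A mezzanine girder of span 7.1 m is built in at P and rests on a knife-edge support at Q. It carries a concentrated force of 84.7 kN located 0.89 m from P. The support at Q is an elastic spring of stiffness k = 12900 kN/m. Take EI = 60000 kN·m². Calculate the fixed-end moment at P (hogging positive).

M_P = 62.31 kN·m

Take the reaction at Q as the redundant and release it; the primary structure is a cantilever fixed at P.
Free-end deflection of the primary structure under the applied loading (downward +):
  point load 84.7 at a = 0.89: Pa²(3L − a)/(6EI) = 228.2/EI
Flexibility coefficient — unit upward force at Q: δ_{QQ} = L³/(3EI) = 119.3/EI.
With EI = 60000 kN·m²: δ_0 = 0.003804 m and δ_{QQ} = 0.001988 m/kN.
Compatibility — the spring shortens by R_Q/k under the reaction it provides: δ_0 − R_Q·δ_{QQ} = R_Q/k. With 1/k = 0.000078 m/kN, R_Q = δ_0 / (δ_{QQ} + 1/k) = 0.003804 / (0.001988 + 0.000078) = 1.841 kN.
Moment equilibrium about P: M_P = Σ(load moments about P) − R_Q·L = 75.38 − 1.841×7.1 = 62.31 kN·m.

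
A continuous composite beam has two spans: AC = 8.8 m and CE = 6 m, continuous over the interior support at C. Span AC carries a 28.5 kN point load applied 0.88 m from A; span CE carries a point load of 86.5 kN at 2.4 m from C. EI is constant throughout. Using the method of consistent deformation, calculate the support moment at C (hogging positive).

Insert a hinge at C; M_C is the redundant, and each span becomes simply supported.
Discontinuity in slope at C on the released structure — sum the simple-span end rotations:
  span AC: point load 28.5 at a = 0.88: Pab(L + a)/(6LEI) = 36.42/EI
  span CE: point load 86.5 at a = 2.4: Pab(L + b)/(6LEI) = 199.3/EI
  relative rotation θ_0 = (36.42 + 199.3)/EI = 235.7/EI
A unit hogging moment at C produces rotation L₁/(3EI) + L₂/(3EI) = 4.933/EI.
Slope continuity at C: θ_0 = M_C·4.933/EI, so M_C = 235.7/4.933 = 47.78 kN·m (hogging).

M_C = 47.78 kN·m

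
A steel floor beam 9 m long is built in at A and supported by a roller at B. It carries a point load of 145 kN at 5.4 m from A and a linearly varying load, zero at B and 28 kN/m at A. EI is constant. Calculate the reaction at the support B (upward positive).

Choose R_B as the redundant. The primary structure is the cantilever fixed at A.
Free-end deflection of the primary structure under the applied loading (downward +):
  point load 145 at a = 5.4: Pa²(3L − a)/(6EI) = 15222/EI
  triangular load, peak 28 at the fixed end: w₀L⁴/(30EI) = 6124/EI
  δ_0 = 21345/EI
Flexibility coefficient — unit upward force at B: δ_{BB} = L³/(3EI) = 243/EI.
Compatibility at B: δ_0 − R_B·δ_{BB} = 0, so R_B = 21345/243 = 87.84 kN.

R_B = 87.84 kN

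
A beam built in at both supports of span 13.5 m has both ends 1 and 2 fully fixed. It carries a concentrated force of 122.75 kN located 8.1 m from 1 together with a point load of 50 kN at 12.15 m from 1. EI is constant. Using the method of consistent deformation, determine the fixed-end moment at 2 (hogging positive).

Take the two fixed-end moments M_1, M_2 as redundants; the released structure is the simple span 12.
End rotations of the released simple span under the applied load (×1/EI):
  at 1: point load 122.75 at a = 8.1: Pab(L + b)/(6LEI) = 1253/EI
  at 2: point load 122.75 at a = 8.1: Pab(L + a)/(6LEI) = 1432/EI
  at 1: point load 50 at a = 12.15: Pab(L + b)/(6LEI) = 150.4/EI
  at 2: point load 50 at a = 12.15: Pab(L + a)/(6LEI) = 259.7/EI
  θ_10 = 1403/EI,  θ_20 = 1691/EI
Flexibility coefficients: a unit moment at one end gives L/(3EI) there and L/(6EI) at the far end, so f₁₁ = f₂₂ = 4.5/EI and f₁₂ = f₂₁ = 2.25/EI.
Compatibility — zero rotation at each built-in end:
  4.5 M_1 + 2.25 M_2 = 1403
  2.25 M_1 + 4.5 M_2 = 1691
Solving the pair gives M_1 = 165.2 kN·m and M_2 = 293.3 kN·m (hogging).

M_2 = 293.3 kN·m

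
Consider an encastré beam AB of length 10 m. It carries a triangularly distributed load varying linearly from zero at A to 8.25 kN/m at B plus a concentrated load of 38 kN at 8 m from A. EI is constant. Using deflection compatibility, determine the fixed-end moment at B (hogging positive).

M_B = 89.89 kN·m

Take the two fixed-end moments M_A, M_B as redundants; the released structure is the simple span AB.
On the primary (simply-supported) span, the end slopes from the loading are:
  at A: triangular load, peak 8.25: 7w₀L³/(360EI) = 160.4/EI
  at B: triangular load, peak 8.25: w₀L³/(45EI) = 183.3/EI
  at A: point load 38 at a = 8: Pab(L + b)/(6LEI) = 121.6/EI
  at B: point load 38 at a = 8: Pab(L + a)/(6LEI) = 182.4/EI
  θ_A0 = 282/EI,  θ_B0 = 365.7/EI
Flexibility coefficients: a unit moment at one end gives L/(3EI) there and L/(6EI) at the far end, so f₁₁ = f₂₂ = 3.333/EI and f₁₂ = f₂₁ = 1.667/EI.
Compatibility — zero rotation at each built-in end:
  3.333 M_A + 1.667 M_B = 282
  1.667 M_A + 3.333 M_B = 365.7
Solving the pair gives M_A = 39.66 kN·m and M_B = 89.89 kN·m (hogging).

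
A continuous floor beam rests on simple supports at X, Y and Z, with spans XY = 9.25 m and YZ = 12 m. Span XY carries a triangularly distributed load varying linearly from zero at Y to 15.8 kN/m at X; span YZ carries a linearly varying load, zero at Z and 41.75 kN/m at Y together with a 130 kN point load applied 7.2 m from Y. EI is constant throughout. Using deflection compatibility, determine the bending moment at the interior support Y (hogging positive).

M_Y = 408.7 kN·m

Take M_Y as the redundant. Released structure: two simple spans XY and YZ with a hinge at Y.
Discontinuity in slope at Y on the released structure — sum the simple-span end rotations:
  span XY: triangular load, peak 15.8: 7w₀L³/(360EI) = 243.2/EI
  span YZ: triangular load, peak 41.75: w₀L³/(45EI) = 1603/EI
  span YZ: point load 130 at a = 7.2: Pab(L + b)/(6LEI) = 1048/EI
  relative rotation θ_0 = (243.2 + 2652)/EI = 2895/EI
A unit hogging moment at Y produces rotation L₁/(3EI) + L₂/(3EI) = 7.083/EI.
Slope continuity at Y: θ_0 = M_Y·7.083/EI, so M_Y = 2895/7.083 = 408.7 kN·m (hogging).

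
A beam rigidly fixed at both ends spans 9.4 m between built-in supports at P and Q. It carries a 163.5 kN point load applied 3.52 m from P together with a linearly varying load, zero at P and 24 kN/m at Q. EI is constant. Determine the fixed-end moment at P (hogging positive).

Release both end moments; the primary structure is a simply-supported span PQ with redundants M_P and M_Q.
On the primary (simply-supported) span, the end slopes from the loading are:
  at P: point load 163.5 at a = 3.52: Pab(L + b)/(6LEI) = 916.8/EI
  at Q: point load 163.5 at a = 3.52: Pab(L + a)/(6LEI) = 775.2/EI
  at P: triangular load, peak 24: 7w₀L³/(360EI) = 387.6/EI
  at Q: triangular load, peak 24: w₀L³/(45EI) = 443/EI
  θ_P0 = 1304/EI,  θ_Q0 = 1218/EI
Flexibility coefficients: a unit moment at one end gives L/(3EI) there and L/(6EI) at the far end, so f₁₁ = f₂₂ = 3.133/EI and f₁₂ = f₂₁ = 1.567/EI.
Compatibility — zero rotation at each built-in end:
  3.133 M_P + 1.567 M_Q = 1304
  1.567 M_P + 3.133 M_Q = 1218
Solving the pair gives M_P = 295.9 kN·m and M_Q = 240.8 kN·m (hogging).

M_P = 295.9 kN·m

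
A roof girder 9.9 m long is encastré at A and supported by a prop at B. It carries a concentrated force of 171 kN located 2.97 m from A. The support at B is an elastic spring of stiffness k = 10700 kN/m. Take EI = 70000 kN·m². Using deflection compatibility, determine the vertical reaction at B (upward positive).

Remove the prop at B; the released (primary) structure is a cantilever built in at A.
Downward deflection at the released point B due to the loads:
  point load 171 at a = 2.97: Pa²(3L − a)/(6EI) = 6720/EI
Flexibility coefficient — unit upward force at B: δ_{BB} = L³/(3EI) = 323.4/EI.
With EI = 70000 kN·m²: δ_0 = 0.095997 m and δ_{BB} = 0.00462 m/kN.
Compatibility — the spring shortens by R_B/k under the reaction it provides: δ_0 − R_B·δ_{BB} = R_B/k. With 1/k = 0.000093 m/kN, R_B = δ_0 / (δ_{BB} + 1/k) = 0.095997 / (0.00462 + 0.000093) = 20.36 kN.

R_B = 20.36 kN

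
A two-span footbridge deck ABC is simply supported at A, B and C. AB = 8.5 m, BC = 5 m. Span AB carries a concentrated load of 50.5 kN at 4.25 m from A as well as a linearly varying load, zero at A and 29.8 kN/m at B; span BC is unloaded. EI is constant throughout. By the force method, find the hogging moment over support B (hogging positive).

M_B = 141.1 kN·m

Insert a hinge at B; M_B is the redundant, and each span becomes simply supported.
Rotations at B on the released spans (each span's end-slope, ×1/EI):
  span AB: point load 50.5 at a = 4.25: Pab(L + a)/(6LEI) = 228/EI
  span AB: triangular load, peak 29.8: w₀L³/(45EI) = 406.7/EI
  relative rotation θ_0 = (634.7 + 0)/EI = 634.7/EI
A unit hogging moment at B produces rotation L₁/(3EI) + L₂/(3EI) = 4.5/EI.
Compatibility: M_B·(L₁+L₂)/(3EI) = θ_0, giving M_B = 141.1 kN·m (hogging).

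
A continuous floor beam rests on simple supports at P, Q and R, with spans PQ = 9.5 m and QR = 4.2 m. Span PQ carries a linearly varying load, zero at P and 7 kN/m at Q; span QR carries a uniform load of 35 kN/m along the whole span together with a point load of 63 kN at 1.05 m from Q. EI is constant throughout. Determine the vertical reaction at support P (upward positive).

R_P = 4.118 kN

Take M_Q as the redundant. Released structure: two simple spans PQ and QR with a hinge at Q.
End slopes at the hinge Q, treating each span as simply supported:
  span PQ: triangular load, peak 7: w₀L³/(45EI) = 133.4/EI
  span QR: UDL 35: wL³/(24EI) = 108/EI
  span QR: point load 63 at a = 1.05: Pab(L + b)/(6LEI) = 60.78/EI
  relative rotation θ_0 = (133.4 + 168.8)/EI = 302.2/EI
A unit hogging moment at Q produces rotation L₁/(3EI) + L₂/(3EI) = 4.567/EI.
Compatibility: M_Q·(L₁+L₂)/(3EI) = θ_0, giving M_Q = 66.17 kN·m (hogging).
Span PQ, ΣM about P with M_Q applied at Q: R_Q^{PQ}·9.5 = 210.6 + 66.17, so R_Q^{PQ} = 29.13 kN and R_P = 33.25 − 29.13 = 4.118 kN.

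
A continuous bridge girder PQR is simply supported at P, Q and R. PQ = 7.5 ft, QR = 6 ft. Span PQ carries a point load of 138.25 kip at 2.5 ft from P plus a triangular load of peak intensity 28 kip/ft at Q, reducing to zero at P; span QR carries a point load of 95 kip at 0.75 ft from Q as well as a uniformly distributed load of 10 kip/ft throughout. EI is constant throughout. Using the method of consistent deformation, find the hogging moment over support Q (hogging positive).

M_Q = 189.6 kip·ft

Take M_Q as the redundant. Released structure: two simple spans PQ and QR with a hinge at Q.
Discontinuity in slope at Q on the released structure — sum the simple-span end rotations:
  span PQ: point load 138.25 at a = 2.5: Pab(L + a)/(6LEI) = 384/EI
  span PQ: triangular load, peak 28: w₀L³/(45EI) = 262.5/EI
  span QR: point load 95 at a = 0.75: Pab(L + b)/(6LEI) = 116.9/EI
  span QR: UDL 10: wL³/(24EI) = 90/EI
  relative rotation θ_0 = (646.5 + 206.9)/EI = 853.4/EI
A unit hogging moment at Q produces rotation L₁/(3EI) + L₂/(3EI) = 4.5/EI.
Slope continuity at Q: θ_0 = M_Q·4.5/EI, so M_Q = 853.4/4.5 = 189.6 kip·ft (hogging).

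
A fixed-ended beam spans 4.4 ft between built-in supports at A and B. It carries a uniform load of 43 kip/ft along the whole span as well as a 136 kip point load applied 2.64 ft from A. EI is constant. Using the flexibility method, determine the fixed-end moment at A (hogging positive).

M_A = 126.8 kip·ft

Take the two fixed-end moments M_A, M_B as redundants; the released structure is the simple span AB.
End rotations of the released simple span under the applied load (×1/EI):
  at A: UDL 43: wL³/(24EI) = 152.6/EI
  at B: UDL 43: wL³/(24EI) = 152.6/EI
  at A: point load 136 at a = 2.64: Pab(L + b)/(6LEI) = 147.4/EI
  at B: point load 136 at a = 2.64: Pab(L + a)/(6LEI) = 168.5/EI
  θ_A0 = 300.1/EI,  θ_B0 = 321.1/EI
Flexibility coefficients: a unit moment at one end gives L/(3EI) there and L/(6EI) at the far end, so f₁₁ = f₂₂ = 1.467/EI and f₁₂ = f₂₁ = 0.7333/EI.
Compatibility — zero rotation at each built-in end:
  1.467 M_A + 0.7333 M_B = 300.1
  0.7333 M_A + 1.467 M_B = 321.1
Solving the pair gives M_A = 126.8 kip·ft and M_B = 155.5 kip·ft (hogging).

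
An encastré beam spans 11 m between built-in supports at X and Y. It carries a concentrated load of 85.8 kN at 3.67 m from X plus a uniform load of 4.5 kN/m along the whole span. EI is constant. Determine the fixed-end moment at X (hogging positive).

Take the two fixed-end moments M_X, M_Y as redundants; the released structure is the simple span XY.
End rotations of the released simple span under the applied load (×1/EI):
  at X: point load 85.8 at a = 3.67: Pab(L + b)/(6LEI) = 641/EI
  at Y: point load 85.8 at a = 3.67: Pab(L + a)/(6LEI) = 513/EI
  at X: UDL 4.5: wL³/(24EI) = 249.6/EI
  at Y: UDL 4.5: wL³/(24EI) = 249.6/EI
  θ_X0 = 890.6/EI,  θ_Y0 = 762.6/EI
Flexibility coefficients: a unit moment at one end gives L/(3EI) there and L/(6EI) at the far end, so f₁₁ = f₂₂ = 3.667/EI and f₁₂ = f₂₁ = 1.833/EI.
Compatibility — zero rotation at each built-in end:
  3.667 M_X + 1.833 M_Y = 890.6
  1.833 M_X + 3.667 M_Y = 762.6
Solving the pair gives M_X = 185.2 kN·m and M_Y = 115.4 kN·m (hogging).

M_X = 185.2 kN·m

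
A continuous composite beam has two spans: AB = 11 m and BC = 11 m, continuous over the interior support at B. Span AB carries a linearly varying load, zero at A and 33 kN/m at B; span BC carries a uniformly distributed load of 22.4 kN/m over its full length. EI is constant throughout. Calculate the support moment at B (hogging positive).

Insert a hinge at B; M_B is the redundant, and each span becomes simply supported.
Rotations at B on the released spans (each span's end-slope, ×1/EI):
  span AB: triangular load, peak 33: w₀L³/(45EI) = 976.1/EI
  span BC: UDL 22.4: wL³/(24EI) = 1242/EI
  relative rotation θ_0 = (976.1 + 1242)/EI = 2218/EI
A unit hogging moment at B produces rotation L₁/(3EI) + L₂/(3EI) = 7.333/EI.
Compatibility: M_B·(L₁+L₂)/(3EI) = θ_0, giving M_B = 302.5 kN·m (hogging).

M_B = 302.5 kN·m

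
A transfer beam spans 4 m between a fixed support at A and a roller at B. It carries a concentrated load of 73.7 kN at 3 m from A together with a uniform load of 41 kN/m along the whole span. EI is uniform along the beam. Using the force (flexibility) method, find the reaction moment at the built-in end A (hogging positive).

M_A = 116.5 kN·m

Remove the prop at B; the released (primary) structure is a cantilever built in at A.
Primary-structure tip deflection at B by superposition:
  point load 73.7 at a = 3: Pa²(3L − a)/(6EI) = 995/EI
  UDL 41: wL⁴/(8EI) = 1312/EI
  δ_0 = 2307/EI
Tip deflection under a unit load at B: L³/(3EI) = 21.33/EI.
The prop prevents deflection at B: R_B = δ_0/δ_{BB} = 2307/21.33 = 108.1 kN.
Moment equilibrium about A: M_A = Σ(load moments about A) − R_B·L = 549.1 − 108.1×4 = 116.5 kN·m.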